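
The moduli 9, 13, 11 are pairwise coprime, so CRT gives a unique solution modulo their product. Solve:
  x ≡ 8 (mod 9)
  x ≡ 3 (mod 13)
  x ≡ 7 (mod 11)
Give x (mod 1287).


Moduli 9, 13, 11 are pairwise coprime; by CRT there is a unique solution modulo M = 9 · 13 · 11 = 1287.
Solve pairwise, accumulating the modulus:
  Start with x ≡ 8 (mod 9).
  Combine with x ≡ 3 (mod 13): since gcd(9, 13) = 1, we get a unique residue mod 117.
    Write x = 8 + 9·t and substitute into x ≡ 3 (mod 13): 9·t ≡ 3 − 8 = -5 (mod 13).
    Reduce coefficients mod 13: 9·t ≡ 8 (mod 13).
    The inverse of 9 mod 13 is 3 (since 9·3 = 27 = 2·13 + 1), so t ≡ 3·8 = 24 ≡ 11 (mod 13).
    Then x = 8 + 9·11 = 107, valid modulo lcm(9, 13) = 117: x ≡ 107 (mod 117).
  Combine with x ≡ 7 (mod 11): since gcd(117, 11) = 1, we get a unique residue mod 1287.
    Write x = 107 + 117·t and substitute into x ≡ 7 (mod 11): 117·t ≡ 7 − 107 = -100 (mod 11).
    Reduce coefficients mod 11: 7·t ≡ 10 (mod 11).
    The inverse of 7 mod 11 is 8 (since 7·8 = 56 = 5·11 + 1), so t ≡ 8·10 = 80 ≡ 3 (mod 11).
    Then x = 107 + 117·3 = 458, valid modulo lcm(117, 11) = 1287: x ≡ 458 (mod 1287).
Verify: 458 mod 9 = 8 ✓, 458 mod 13 = 3 ✓, 458 mod 11 = 7 ✓.

x ≡ 458 (mod 1287).


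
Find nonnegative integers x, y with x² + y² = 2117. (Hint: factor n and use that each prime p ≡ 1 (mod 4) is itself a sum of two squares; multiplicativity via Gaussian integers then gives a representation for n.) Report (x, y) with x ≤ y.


Step 1: Factor n = 2117 = 29 · 73.
Step 2: Check the mod-4 condition on each prime factor: 29 ≡ 1 (mod 4), exponent 1; 73 ≡ 1 (mod 4), exponent 1.
All primes ≡ 3 (mod 4) appear to even exponent (or don't appear), so by the two-squares theorem n IS expressible as a sum of two squares.
Step 3: Build a representation. Here n = 29 · 73 is a product of primes ≡ 1 (mod 4). Each prime p ≡ 1 (mod 4) is itself a sum of two squares; find a² by testing p − a² for a perfect square:
  29: 29 − 1² = 28, 29 − 2² = 25 = 5² ⇒ 29 = 2² + 5².
  73: 73 − 1² = 72, 73 − 2² = 69, 73 − 3² = 64 = 8² ⇒ 73 = 3² + 8².
  Combine using the Brahmagupta–Fibonacci identity (a² + b²)(c² + d²) = (ac − bd)² + (ad + bc)² = (ac + bd)² + (ad − bc)²:
  29 · 73 = 2117: from (2² + 5²)(3² + 8²), take (2·3 − 5·8, 2·8 + 5·3) = (6 − 40, 16 + 15) = (-34, 31); dropping signs (only squares matter) gives (34, 31); check 34² + 31² = 1156 + 961 = 2117 ✓.
Step 4: Order so x ≤ y and verify: 31² + 34² = 961 + 1156 = 2117 = n. ✓

n = 2117 = 31² + 34² (one valid representation with x ≤ y).


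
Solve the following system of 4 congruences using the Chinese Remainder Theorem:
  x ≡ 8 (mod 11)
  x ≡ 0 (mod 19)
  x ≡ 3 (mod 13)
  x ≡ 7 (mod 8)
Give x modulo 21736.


Product of moduli M = 11 · 19 · 13 · 8 = 21736.
Merge one congruence at a time:
  Start: x ≡ 8 (mod 11).
  Combine with x ≡ 0 (mod 19); new modulus lcm = 209.
    Write x = 8 + 11·t and substitute into x ≡ 0 (mod 19): 11·t ≡ 0 − 8 = -8 (mod 19).
    Reduce coefficients mod 19: 11·t ≡ 11 (mod 19).
    The inverse of 11 mod 19 is 7 (since 11·7 = 77 = 4·19 + 1), so t ≡ 7·11 = 77 ≡ 1 (mod 19).
    Then x = 8 + 11·1 = 19, valid modulo lcm(11, 19) = 209: x ≡ 19 (mod 209).
  Combine with x ≡ 3 (mod 13); new modulus lcm = 2717.
    Write x = 19 + 209·t and substitute into x ≡ 3 (mod 13): 209·t ≡ 3 − 19 = -16 (mod 13).
    Reduce coefficients mod 13: 1·t ≡ 10 (mod 13).
    So t ≡ 10 (mod 13).
    Then x = 19 + 209·10 = 2109, valid modulo lcm(209, 13) = 2717: x ≡ 2109 (mod 2717).
  Combine with x ≡ 7 (mod 8); new modulus lcm = 21736.
    Write x = 2109 + 2717·t and substitute into x ≡ 7 (mod 8): 2717·t ≡ 7 − 2109 = -2102 (mod 8).
    Reduce coefficients mod 8: 5·t ≡ 2 (mod 8).
    The inverse of 5 mod 8 is 5 (since 5·5 = 25 = 3·8 + 1), so t ≡ 5·2 = 10 ≡ 2 (mod 8).
    Then x = 2109 + 2717·2 = 7543, valid modulo lcm(2717, 8) = 21736: x ≡ 7543 (mod 21736).
Verify against each original: 7543 mod 11 = 8, 7543 mod 19 = 0, 7543 mod 13 = 3, 7543 mod 8 = 7.

x ≡ 7543 (mod 21736).


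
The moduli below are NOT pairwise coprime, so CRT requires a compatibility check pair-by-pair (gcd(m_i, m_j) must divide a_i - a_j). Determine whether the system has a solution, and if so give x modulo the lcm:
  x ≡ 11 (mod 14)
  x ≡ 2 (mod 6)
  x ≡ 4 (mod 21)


Moduli 14, 6, 21 are not pairwise coprime, so CRT works modulo lcm(m_i) when all pairwise compatibility conditions hold.
Pairwise compatibility: gcd(m_i, m_j) must divide a_i - a_j for every pair.
Merge one congruence at a time:
  Start: x ≡ 11 (mod 14).
  Combine with x ≡ 2 (mod 6): gcd(14, 6) = 2, and 2 - 11 = -9 is NOT divisible by 2.
    ⇒ system is inconsistent (no integer solution).

No solution (the system is inconsistent).


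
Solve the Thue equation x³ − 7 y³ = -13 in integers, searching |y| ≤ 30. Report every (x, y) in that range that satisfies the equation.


The equation is x³ - 7y³ = -13. For fixed y, x³ = 7·y³ − 13, so a solution requires the RHS to be a perfect cube.
Strategy: iterate y from -30 to 30, compute RHS = 7·y³ − 13, and check whether it is a (positive or negative) perfect cube.
Check small values of y:
  y = 0: RHS = -13 is not a perfect cube.
  y = 1: RHS = -6 is not a perfect cube.
  y = -1: RHS = -20 is not a perfect cube.
  y = 2: RHS = 43 is not a perfect cube.
  y = -2: RHS = -69 is not a perfect cube.
  y = 3: RHS = 176 is not a perfect cube.
  y = -3: RHS = -202 is not a perfect cube.
Continuing the search up to |y| = 30 finds no solutions either.
No (x, y) in the scanned range satisfies the equation.

No integer solutions with |y| ≤ 30.


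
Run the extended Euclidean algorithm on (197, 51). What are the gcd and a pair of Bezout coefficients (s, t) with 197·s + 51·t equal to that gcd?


Euclidean algorithm on (197, 51) — divide until remainder is 0:
  197 = 3 · 51 + 44
  51 = 1 · 44 + 7
  44 = 6 · 7 + 2
  7 = 3 · 2 + 1
  2 = 2 · 1 + 0
gcd(197, 51) = 1.
Track Bezout coefficients alongside the remainders: start with r₀ = 197 = a·1 + b·0 (s = 1, t = 0) and r₁ = 51 = a·0 + b·1 (s = 0, t = 1); each new remainder r_{k+1} = r_{k-1} − q_k·r_k inherits s_{k+1} = s_{k-1} − q_k·s_k, t_{k+1} = t_{k-1} − q_k·t_k, so r_k = a·s_k + b·t_k at every step:
  q = 3: r = 44, s = 1 − 3·0 = 1, t = 0 − 3·1 = -3  (check: 197·1 + 51·(-3) = 44)
  q = 1: r = 7, s = 0 − 1·1 = -1, t = 1 − 1·(-3) = 4  (check: 197·(-1) + 51·4 = 7)
  q = 6: r = 2, s = 1 − 6·(-1) = 7, t = -3 − 6·4 = -27  (check: 197·7 + 51·(-27) = 2)
  q = 3: r = 1, s = -1 − 3·7 = -22, t = 4 − 3·(-27) = 85  (check: 197·(-22) + 51·85 = 1)
The row with r = 1 (the gcd) gives the Bezout coefficients s = -22, t = 85.
Result: 197 · (-22) + 51 · (85) = 1.

gcd(197, 51) = 1; s = -22, t = 85 (check: 197·(-22) + 51·85 = 1).


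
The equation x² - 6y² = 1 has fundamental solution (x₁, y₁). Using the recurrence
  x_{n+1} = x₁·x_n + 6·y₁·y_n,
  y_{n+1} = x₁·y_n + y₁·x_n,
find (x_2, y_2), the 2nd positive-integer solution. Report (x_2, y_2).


Step 1: Find the fundamental solution (x₁, y₁) of x² - 6y² = 1.
  Expand √6 as a continued fraction. a₀ = ⌊√6⌋ = 2; iterate m_{k+1} = d_k·a_k − m_k, d_{k+1} = (6 − m_{k+1}²)/d_k, a_{k+1} = ⌊(a₀ + m_{k+1})/d_{k+1}⌋ (starting m₀ = 0, d₀ = 1), with convergents p_k = a_k·p_{k-1} + p_{k-2}, q_k = a_k·q_{k-1} + q_{k-2} (p₋₁ = 1, q₋₁ = 0):
  k = 0: a₀ = 2; p₀/q₀ = 2/1; p₀² − 6·q₀² = 4 − 6 = -2.
  k = 1: m = 2, d = 2, a = ⌊(2 + 2)/2⌋ = 2; p/q = (2·2 + 1)/(2·1 + 0) = 5/2; p² − 6·q² = 25 − 24 = 1.
  The first convergent with p² − 6·q² = 1 gives the fundamental solution (x₁, y₁) = (5, 2).
Step 2: Apply the recurrence (x_{n+1}, y_{n+1}) = (x₁x_n + 6y₁y_n, x₁y_n + y₁x_n) repeatedly.
  From (x_1, y_1) = (5, 2): x_2 = 5·5 + 6·2·2 = 49; y_2 = 5·2 + 2·5 = 20.
Step 3: Verify x_2² - 6·y_2² = 2401 - 2400 = 1 (should be 1). ✓

(x_1, y_1) = (5, 2); (x_2, y_2) = (49, 20).


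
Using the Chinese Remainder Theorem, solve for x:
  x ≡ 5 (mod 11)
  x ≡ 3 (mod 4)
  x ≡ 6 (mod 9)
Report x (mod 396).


Moduli 11, 4, 9 are pairwise coprime; by CRT there is a unique solution modulo M = 11 · 4 · 9 = 396.
Solve pairwise, accumulating the modulus:
  Start with x ≡ 5 (mod 11).
  Combine with x ≡ 3 (mod 4): since gcd(11, 4) = 1, we get a unique residue mod 44.
    Write x = 5 + 11·t and substitute into x ≡ 3 (mod 4): 11·t ≡ 3 − 5 = -2 (mod 4).
    Reduce coefficients mod 4: 3·t ≡ 2 (mod 4).
    The inverse of 3 mod 4 is 3 (since 3·3 = 9 = 2·4 + 1), so t ≡ 3·2 = 6 ≡ 2 (mod 4).
    Then x = 5 + 11·2 = 27, valid modulo lcm(11, 4) = 44: x ≡ 27 (mod 44).
  Combine with x ≡ 6 (mod 9): since gcd(44, 9) = 1, we get a unique residue mod 396.
    Write x = 27 + 44·t and substitute into x ≡ 6 (mod 9): 44·t ≡ 6 − 27 = -21 (mod 9).
    Reduce coefficients mod 9: 8·t ≡ 6 (mod 9).
    The inverse of 8 mod 9 is 8 (since 8·8 = 64 = 7·9 + 1), so t ≡ 8·6 = 48 ≡ 3 (mod 9).
    Then x = 27 + 44·3 = 159, valid modulo lcm(44, 9) = 396: x ≡ 159 (mod 396).
Verify: 159 mod 11 = 5 ✓, 159 mod 4 = 3 ✓, 159 mod 9 = 6 ✓.

x ≡ 159 (mod 396).


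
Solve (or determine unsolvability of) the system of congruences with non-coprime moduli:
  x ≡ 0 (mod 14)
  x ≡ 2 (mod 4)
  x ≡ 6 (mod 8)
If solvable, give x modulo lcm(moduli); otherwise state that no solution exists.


Moduli 14, 4, 8 are not pairwise coprime, so CRT works modulo lcm(m_i) when all pairwise compatibility conditions hold.
Pairwise compatibility: gcd(m_i, m_j) must divide a_i - a_j for every pair.
Merge one congruence at a time:
  Start: x ≡ 0 (mod 14).
  Combine with x ≡ 2 (mod 4): gcd(14, 4) = 2; 2 - 0 = 2, which IS divisible by 2, so compatible.
    Write x = 0 + 14·t and substitute into x ≡ 2 (mod 4): 14·t ≡ 2 − 0 = 2 (mod 4).
    Divide the congruence (and modulus) by g = 2: 7·t ≡ 1 (mod 2).
    Reduce coefficients mod 2: 1·t ≡ 1 (mod 2).
    So t ≡ 1 (mod 2).
    Then x = 0 + 14·1 = 14, valid modulo lcm(14, 4) = 28: x ≡ 14 (mod 28).
  Combine with x ≡ 6 (mod 8): gcd(28, 8) = 4; 6 - 14 = -8, which IS divisible by 4, so compatible.
    Write x = 14 + 28·t and substitute into x ≡ 6 (mod 8): 28·t ≡ 6 − 14 = -8 (mod 8).
    Divide the congruence (and modulus) by g = 4: 7·t ≡ -2 (mod 2).
    Reduce coefficients mod 2: 1·t ≡ 0 (mod 2).
    So t ≡ 0 (mod 2).
    Then x = 14 + 28·0 = 14, valid modulo lcm(28, 8) = 56: x ≡ 14 (mod 56).
Verify: 14 mod 14 = 0, 14 mod 4 = 2, 14 mod 8 = 6.

x ≡ 14 (mod 56).


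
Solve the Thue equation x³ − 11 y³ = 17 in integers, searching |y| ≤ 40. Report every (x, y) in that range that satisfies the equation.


The equation is x³ - 11y³ = 17. For fixed y, x³ = 11·y³ + 17, so a solution requires the RHS to be a perfect cube.
Strategy: iterate y from -40 to 40, compute RHS = 11·y³ + 17, and check whether it is a (positive or negative) perfect cube.
Check small values of y:
  y = 0: RHS = 17 is not a perfect cube.
  y = 1: RHS = 28 is not a perfect cube.
  y = -1: RHS = 6 is not a perfect cube.
  y = 2: RHS = 105 is not a perfect cube.
  y = -2: RHS = -71 is not a perfect cube.
  y = 3: RHS = 314 is not a perfect cube.
  y = -3: RHS = -280 is not a perfect cube.
Continuing the search up to |y| = 40 finds no solutions either.
No (x, y) in the scanned range satisfies the equation.

No integer solutions with |y| ≤ 40.


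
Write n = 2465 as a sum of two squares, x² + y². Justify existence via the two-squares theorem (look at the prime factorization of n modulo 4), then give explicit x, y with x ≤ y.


Step 1: Factor n = 2465 = 5 · 17 · 29.
Step 2: Check the mod-4 condition on each prime factor: 5 ≡ 1 (mod 4), exponent 1; 17 ≡ 1 (mod 4), exponent 1; 29 ≡ 1 (mod 4), exponent 1.
All primes ≡ 3 (mod 4) appear to even exponent (or don't appear), so by the two-squares theorem n IS expressible as a sum of two squares.
Step 3: Build a representation. Here n = 5 · 17 · 29 is a product of primes ≡ 1 (mod 4). Each prime p ≡ 1 (mod 4) is itself a sum of two squares; find a² by testing p − a² for a perfect square:
  5: 5 − 1² = 4 = 2² ⇒ 5 = 1² + 2².
  17: 17 − 1² = 16 = 4² ⇒ 17 = 1² + 4².
  29: 29 − 1² = 28, 29 − 2² = 25 = 5² ⇒ 29 = 2² + 5².
  Combine using the Brahmagupta–Fibonacci identity (a² + b²)(c² + d²) = (ac − bd)² + (ad + bc)² = (ac + bd)² + (ad − bc)²:
  5 · 17 = 85: from (1² + 2²)(1² + 4²), take (1·1 − 2·4, 1·4 + 2·1) = (1 − 8, 4 + 2) = (-7, 6); dropping signs (only squares matter) gives (7, 6); check 7² + 6² = 49 + 36 = 85 ✓.
  85 · 29 = 2465: from (7² + 6²)(2² + 5²), take (7·2 − 6·5, 7·5 + 6·2) = (14 − 30, 35 + 12) = (-16, 47); dropping signs (only squares matter) gives (16, 47); check 16² + 47² = 256 + 2209 = 2465 ✓.
Step 4: Order so x ≤ y and verify: 16² + 47² = 256 + 2209 = 2465 = n. ✓

n = 2465 = 16² + 47² (one valid representation with x ≤ y).


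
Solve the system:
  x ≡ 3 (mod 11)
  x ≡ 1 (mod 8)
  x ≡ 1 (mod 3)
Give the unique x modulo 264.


Moduli 11, 8, 3 are pairwise coprime; by CRT there is a unique solution modulo M = 11 · 8 · 3 = 264.
Solve pairwise, accumulating the modulus:
  Start with x ≡ 3 (mod 11).
  Combine with x ≡ 1 (mod 8): since gcd(11, 8) = 1, we get a unique residue mod 88.
    Write x = 3 + 11·t and substitute into x ≡ 1 (mod 8): 11·t ≡ 1 − 3 = -2 (mod 8).
    Reduce coefficients mod 8: 3·t ≡ 6 (mod 8).
    The inverse of 3 mod 8 is 3 (since 3·3 = 9 = 1·8 + 1), so t ≡ 3·6 = 18 ≡ 2 (mod 8).
    Then x = 3 + 11·2 = 25, valid modulo lcm(11, 8) = 88: x ≡ 25 (mod 88).
  Combine with x ≡ 1 (mod 3): since gcd(88, 3) = 1, we get a unique residue mod 264.
    Write x = 25 + 88·t and substitute into x ≡ 1 (mod 3): 88·t ≡ 1 − 25 = -24 (mod 3).
    Reduce coefficients mod 3: 1·t ≡ 0 (mod 3).
    So t ≡ 0 (mod 3).
    Then x = 25 + 88·0 = 25, valid modulo lcm(88, 3) = 264: x ≡ 25 (mod 264).
Verify: 25 mod 11 = 3 ✓, 25 mod 8 = 1 ✓, 25 mod 3 = 1 ✓.

x ≡ 25 (mod 264).


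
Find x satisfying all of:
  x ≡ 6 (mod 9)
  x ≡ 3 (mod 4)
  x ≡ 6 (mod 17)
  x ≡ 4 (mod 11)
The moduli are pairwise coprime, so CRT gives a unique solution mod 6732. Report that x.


Product of moduli M = 9 · 4 · 17 · 11 = 6732.
Merge one congruence at a time:
  Start: x ≡ 6 (mod 9).
  Combine with x ≡ 3 (mod 4); new modulus lcm = 36.
    Write x = 6 + 9·t and substitute into x ≡ 3 (mod 4): 9·t ≡ 3 − 6 = -3 (mod 4).
    Reduce coefficients mod 4: 1·t ≡ 1 (mod 4).
    So t ≡ 1 (mod 4).
    Then x = 6 + 9·1 = 15, valid modulo lcm(9, 4) = 36: x ≡ 15 (mod 36).
  Combine with x ≡ 6 (mod 17); new modulus lcm = 612.
    Write x = 15 + 36·t and substitute into x ≡ 6 (mod 17): 36·t ≡ 6 − 15 = -9 (mod 17).
    Reduce coefficients mod 17: 2·t ≡ 8 (mod 17).
    The inverse of 2 mod 17 is 9 (since 2·9 = 18 = 1·17 + 1), so t ≡ 9·8 = 72 ≡ 4 (mod 17).
    Then x = 15 + 36·4 = 159, valid modulo lcm(36, 17) = 612: x ≡ 159 (mod 612).
  Combine with x ≡ 4 (mod 11); new modulus lcm = 6732.
    Write x = 159 + 612·t and substitute into x ≡ 4 (mod 11): 612·t ≡ 4 − 159 = -155 (mod 11).
    Reduce coefficients mod 11: 7·t ≡ 10 (mod 11).
    The inverse of 7 mod 11 is 8 (since 7·8 = 56 = 5·11 + 1), so t ≡ 8·10 = 80 ≡ 3 (mod 11).
    Then x = 159 + 612·3 = 1995, valid modulo lcm(612, 11) = 6732: x ≡ 1995 (mod 6732).
Verify against each original: 1995 mod 9 = 6, 1995 mod 4 = 3, 1995 mod 17 = 6, 1995 mod 11 = 4.

x ≡ 1995 (mod 6732).


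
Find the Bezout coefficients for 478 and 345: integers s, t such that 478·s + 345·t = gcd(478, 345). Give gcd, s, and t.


Euclidean algorithm on (478, 345) — divide until remainder is 0:
  478 = 1 · 345 + 133
  345 = 2 · 133 + 79
  133 = 1 · 79 + 54
  79 = 1 · 54 + 25
  54 = 2 · 25 + 4
  25 = 6 · 4 + 1
  4 = 4 · 1 + 0
gcd(478, 345) = 1.
Track Bezout coefficients alongside the remainders: start with r₀ = 478 = a·1 + b·0 (s = 1, t = 0) and r₁ = 345 = a·0 + b·1 (s = 0, t = 1); each new remainder r_{k+1} = r_{k-1} − q_k·r_k inherits s_{k+1} = s_{k-1} − q_k·s_k, t_{k+1} = t_{k-1} − q_k·t_k, so r_k = a·s_k + b·t_k at every step:
  q = 1: r = 133, s = 1 − 1·0 = 1, t = 0 − 1·1 = -1  (check: 478·1 + 345·(-1) = 133)
  q = 2: r = 79, s = 0 − 2·1 = -2, t = 1 − 2·(-1) = 3  (check: 478·(-2) + 345·3 = 79)
  q = 1: r = 54, s = 1 − 1·(-2) = 3, t = -1 − 1·3 = -4  (check: 478·3 + 345·(-4) = 54)
  q = 1: r = 25, s = -2 − 1·3 = -5, t = 3 − 1·(-4) = 7  (check: 478·(-5) + 345·7 = 25)
  q = 2: r = 4, s = 3 − 2·(-5) = 13, t = -4 − 2·7 = -18  (check: 478·13 + 345·(-18) = 4)
  q = 6: r = 1, s = -5 − 6·13 = -83, t = 7 − 6·(-18) = 115  (check: 478·(-83) + 345·115 = 1)
The row with r = 1 (the gcd) gives the Bezout coefficients s = -83, t = 115.
Result: 478 · (-83) + 345 · (115) = 1.

gcd(478, 345) = 1; s = -83, t = 115 (check: 478·(-83) + 345·115 = 1).


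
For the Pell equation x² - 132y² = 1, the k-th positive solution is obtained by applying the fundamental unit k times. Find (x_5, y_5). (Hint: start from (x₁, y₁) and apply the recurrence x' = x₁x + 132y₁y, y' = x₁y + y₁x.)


Step 1: Find the fundamental solution (x₁, y₁) of x² - 132y² = 1.
  Expand √132 as a continued fraction. a₀ = ⌊√132⌋ = 11; iterate m_{k+1} = d_k·a_k − m_k, d_{k+1} = (132 − m_{k+1}²)/d_k, a_{k+1} = ⌊(a₀ + m_{k+1})/d_{k+1}⌋ (starting m₀ = 0, d₀ = 1), with convergents p_k = a_k·p_{k-1} + p_{k-2}, q_k = a_k·q_{k-1} + q_{k-2} (p₋₁ = 1, q₋₁ = 0):
  k = 0: a₀ = 11; p₀/q₀ = 11/1; p₀² − 132·q₀² = 121 − 132 = -11.
  k = 1: m = 11, d = 11, a = ⌊(11 + 11)/11⌋ = 2; p/q = (2·11 + 1)/(2·1 + 0) = 23/2; p² − 132·q² = 529 − 528 = 1.
  The first convergent with p² − 132·q² = 1 gives the fundamental solution (x₁, y₁) = (23, 2).
Step 2: Apply the recurrence (x_{n+1}, y_{n+1}) = (x₁x_n + 132y₁y_n, x₁y_n + y₁x_n) repeatedly.
  From (x_1, y_1) = (23, 2): x_2 = 23·23 + 132·2·2 = 1057; y_2 = 23·2 + 2·23 = 92.
  From (x_2, y_2) = (1057, 92): x_3 = 23·1057 + 132·2·92 = 48599; y_3 = 23·92 + 2·1057 = 4230.
  From (x_3, y_3) = (48599, 4230): x_4 = 23·48599 + 132·2·4230 = 2234497; y_4 = 23·4230 + 2·48599 = 194488.
  From (x_4, y_4) = (2234497, 194488): x_5 = 23·2234497 + 132·2·194488 = 102738263; y_5 = 23·194488 + 2·2234497 = 8942218.
Step 3: Verify x_5² - 132·y_5² = 10555150684257169 - 10555150684257168 = 1 (should be 1). ✓

(x_1, y_1) = (23, 2); (x_5, y_5) = (102738263, 8942218).


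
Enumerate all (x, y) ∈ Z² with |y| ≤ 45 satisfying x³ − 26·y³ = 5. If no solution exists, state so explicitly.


The equation is x³ - 26y³ = 5. For fixed y, x³ = 26·y³ + 5, so a solution requires the RHS to be a perfect cube.
Strategy: iterate y from -45 to 45, compute RHS = 26·y³ + 5, and check whether it is a (positive or negative) perfect cube.
Check small values of y:
  y = 0: RHS = 5 is not a perfect cube.
  y = 1: RHS = 31 is not a perfect cube.
  y = -1: RHS = -21 is not a perfect cube.
  y = 2: RHS = 213 is not a perfect cube.
  y = -2: RHS = -203 is not a perfect cube.
  y = 3: RHS = 707 is not a perfect cube.
  y = -3: RHS = -697 is not a perfect cube.
Continuing the search up to |y| = 45 finds no solutions either.
No (x, y) in the scanned range satisfies the equation.

No integer solutions with |y| ≤ 45.


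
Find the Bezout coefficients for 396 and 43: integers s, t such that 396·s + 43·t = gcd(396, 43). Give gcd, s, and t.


Euclidean algorithm on (396, 43) — divide until remainder is 0:
  396 = 9 · 43 + 9
  43 = 4 · 9 + 7
  9 = 1 · 7 + 2
  7 = 3 · 2 + 1
  2 = 2 · 1 + 0
gcd(396, 43) = 1.
Track Bezout coefficients alongside the remainders: start with r₀ = 396 = a·1 + b·0 (s = 1, t = 0) and r₁ = 43 = a·0 + b·1 (s = 0, t = 1); each new remainder r_{k+1} = r_{k-1} − q_k·r_k inherits s_{k+1} = s_{k-1} − q_k·s_k, t_{k+1} = t_{k-1} − q_k·t_k, so r_k = a·s_k + b·t_k at every step:
  q = 9: r = 9, s = 1 − 9·0 = 1, t = 0 − 9·1 = -9  (check: 396·1 + 43·(-9) = 9)
  q = 4: r = 7, s = 0 − 4·1 = -4, t = 1 − 4·(-9) = 37  (check: 396·(-4) + 43·37 = 7)
  q = 1: r = 2, s = 1 − 1·(-4) = 5, t = -9 − 1·37 = -46  (check: 396·5 + 43·(-46) = 2)
  q = 3: r = 1, s = -4 − 3·5 = -19, t = 37 − 3·(-46) = 175  (check: 396·(-19) + 43·175 = 1)
The row with r = 1 (the gcd) gives the Bezout coefficients s = -19, t = 175.
Result: 396 · (-19) + 43 · (175) = 1.

gcd(396, 43) = 1; s = -19, t = 175 (check: 396·(-19) + 43·175 = 1).


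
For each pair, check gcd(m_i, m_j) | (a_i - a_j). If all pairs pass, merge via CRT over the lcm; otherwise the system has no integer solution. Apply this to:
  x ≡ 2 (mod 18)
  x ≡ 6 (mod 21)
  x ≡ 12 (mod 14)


Moduli 18, 21, 14 are not pairwise coprime, so CRT works modulo lcm(m_i) when all pairwise compatibility conditions hold.
Pairwise compatibility: gcd(m_i, m_j) must divide a_i - a_j for every pair.
Merge one congruence at a time:
  Start: x ≡ 2 (mod 18).
  Combine with x ≡ 6 (mod 21): gcd(18, 21) = 3, and 6 - 2 = 4 is NOT divisible by 3.
    ⇒ system is inconsistent (no integer solution).

No solution (the system is inconsistent).


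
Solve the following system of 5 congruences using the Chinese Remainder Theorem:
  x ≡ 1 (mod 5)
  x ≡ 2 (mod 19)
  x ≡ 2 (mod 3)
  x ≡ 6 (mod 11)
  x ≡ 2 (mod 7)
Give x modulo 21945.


Product of moduli M = 5 · 19 · 3 · 11 · 7 = 21945.
Merge one congruence at a time:
  Start: x ≡ 1 (mod 5).
  Combine with x ≡ 2 (mod 19); new modulus lcm = 95.
    Write x = 1 + 5·t and substitute into x ≡ 2 (mod 19): 5·t ≡ 2 − 1 = 1 (mod 19).
    The inverse of 5 mod 19 is 4 (since 5·4 = 20 = 1·19 + 1), so t ≡ 4·1 = 4 ≡ 4 (mod 19).
    Then x = 1 + 5·4 = 21, valid modulo lcm(5, 19) = 95: x ≡ 21 (mod 95).
  Combine with x ≡ 2 (mod 3); new modulus lcm = 285.
    Write x = 21 + 95·t and substitute into x ≡ 2 (mod 3): 95·t ≡ 2 − 21 = -19 (mod 3).
    Reduce coefficients mod 3: 2·t ≡ 2 (mod 3).
    The inverse of 2 mod 3 is 2 (since 2·2 = 4 = 1·3 + 1), so t ≡ 2·2 = 4 ≡ 1 (mod 3).
    Then x = 21 + 95·1 = 116, valid modulo lcm(95, 3) = 285: x ≡ 116 (mod 285).
  Combine with x ≡ 6 (mod 11); new modulus lcm = 3135.
    Write x = 116 + 285·t and substitute into x ≡ 6 (mod 11): 285·t ≡ 6 − 116 = -110 (mod 11).
    Reduce coefficients mod 11: 10·t ≡ 0 (mod 11).
    The inverse of 10 mod 11 is 10 (since 10·10 = 100 = 9·11 + 1), so t ≡ 10·0 = 0 ≡ 0 (mod 11).
    Then x = 116 + 285·0 = 116, valid modulo lcm(285, 11) = 3135: x ≡ 116 (mod 3135).
  Combine with x ≡ 2 (mod 7); new modulus lcm = 21945.
    Write x = 116 + 3135·t and substitute into x ≡ 2 (mod 7): 3135·t ≡ 2 − 116 = -114 (mod 7).
    Reduce coefficients mod 7: 6·t ≡ 5 (mod 7).
    The inverse of 6 mod 7 is 6 (since 6·6 = 36 = 5·7 + 1), so t ≡ 6·5 = 30 ≡ 2 (mod 7).
    Then x = 116 + 3135·2 = 6386, valid modulo lcm(3135, 7) = 21945: x ≡ 6386 (mod 21945).
Verify against each original: 6386 mod 5 = 1, 6386 mod 19 = 2, 6386 mod 3 = 2, 6386 mod 11 = 6, 6386 mod 7 = 2.

x ≡ 6386 (mod 21945).


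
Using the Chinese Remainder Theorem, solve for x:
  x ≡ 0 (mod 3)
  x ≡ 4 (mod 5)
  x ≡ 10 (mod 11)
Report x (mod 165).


Moduli 3, 5, 11 are pairwise coprime; by CRT there is a unique solution modulo M = 3 · 5 · 11 = 165.
Solve pairwise, accumulating the modulus:
  Start with x ≡ 0 (mod 3).
  Combine with x ≡ 4 (mod 5): since gcd(3, 5) = 1, we get a unique residue mod 15.
    Write x = 0 + 3·t and substitute into x ≡ 4 (mod 5): 3·t ≡ 4 − 0 = 4 (mod 5).
    The inverse of 3 mod 5 is 2 (since 3·2 = 6 = 1·5 + 1), so t ≡ 2·4 = 8 ≡ 3 (mod 5).
    Then x = 0 + 3·3 = 9, valid modulo lcm(3, 5) = 15: x ≡ 9 (mod 15).
  Combine with x ≡ 10 (mod 11): since gcd(15, 11) = 1, we get a unique residue mod 165.
    Write x = 9 + 15·t and substitute into x ≡ 10 (mod 11): 15·t ≡ 10 − 9 = 1 (mod 11).
    Reduce coefficients mod 11: 4·t ≡ 1 (mod 11).
    The inverse of 4 mod 11 is 3 (since 4·3 = 12 = 1·11 + 1), so t ≡ 3·1 = 3 ≡ 3 (mod 11).
    Then x = 9 + 15·3 = 54, valid modulo lcm(15, 11) = 165: x ≡ 54 (mod 165).
Verify: 54 mod 3 = 0 ✓, 54 mod 5 = 4 ✓, 54 mod 11 = 10 ✓.

x ≡ 54 (mod 165).


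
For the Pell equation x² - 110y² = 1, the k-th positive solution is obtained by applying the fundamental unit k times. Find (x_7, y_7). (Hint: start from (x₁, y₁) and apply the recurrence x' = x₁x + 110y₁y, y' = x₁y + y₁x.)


Step 1: Find the fundamental solution (x₁, y₁) of x² - 110y² = 1.
  Expand √110 as a continued fraction. a₀ = ⌊√110⌋ = 10; iterate m_{k+1} = d_k·a_k − m_k, d_{k+1} = (110 − m_{k+1}²)/d_k, a_{k+1} = ⌊(a₀ + m_{k+1})/d_{k+1}⌋ (starting m₀ = 0, d₀ = 1), with convergents p_k = a_k·p_{k-1} + p_{k-2}, q_k = a_k·q_{k-1} + q_{k-2} (p₋₁ = 1, q₋₁ = 0):
  k = 0: a₀ = 10; p₀/q₀ = 10/1; p₀² − 110·q₀² = 100 − 110 = -10.
  k = 1: m = 10, d = 10, a = ⌊(10 + 10)/10⌋ = 2; p/q = (2·10 + 1)/(2·1 + 0) = 21/2; p² − 110·q² = 441 − 440 = 1.
  The first convergent with p² − 110·q² = 1 gives the fundamental solution (x₁, y₁) = (21, 2).
Step 2: Apply the recurrence (x_{n+1}, y_{n+1}) = (x₁x_n + 110y₁y_n, x₁y_n + y₁x_n) repeatedly.
  From (x_1, y_1) = (21, 2): x_2 = 21·21 + 110·2·2 = 881; y_2 = 21·2 + 2·21 = 84.
  From (x_2, y_2) = (881, 84): x_3 = 21·881 + 110·2·84 = 36981; y_3 = 21·84 + 2·881 = 3526.
  From (x_3, y_3) = (36981, 3526): x_4 = 21·36981 + 110·2·3526 = 1552321; y_4 = 21·3526 + 2·36981 = 148008.
  From (x_4, y_4) = (1552321, 148008): x_5 = 21·1552321 + 110·2·148008 = 65160501; y_5 = 21·148008 + 2·1552321 = 6212810.
  From (x_5, y_5) = (65160501, 6212810): x_6 = 21·65160501 + 110·2·6212810 = 2735188721; y_6 = 21·6212810 + 2·65160501 = 260790012.
  From (x_6, y_6) = (2735188721, 260790012): x_7 = 21·2735188721 + 110·2·260790012 = 114812765781; y_7 = 21·260790012 + 2·2735188721 = 10946967694.
Step 3: Verify x_7² - 110·y_7² = 13181971186282764539961 - 13181971186282764539960 = 1 (should be 1). ✓

(x_1, y_1) = (21, 2); (x_7, y_7) = (114812765781, 10946967694).


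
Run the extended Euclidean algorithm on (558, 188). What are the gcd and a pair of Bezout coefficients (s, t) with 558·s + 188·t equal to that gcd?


Euclidean algorithm on (558, 188) — divide until remainder is 0:
  558 = 2 · 188 + 182
  188 = 1 · 182 + 6
  182 = 30 · 6 + 2
  6 = 3 · 2 + 0
gcd(558, 188) = 2.
Track Bezout coefficients alongside the remainders: start with r₀ = 558 = a·1 + b·0 (s = 1, t = 0) and r₁ = 188 = a·0 + b·1 (s = 0, t = 1); each new remainder r_{k+1} = r_{k-1} − q_k·r_k inherits s_{k+1} = s_{k-1} − q_k·s_k, t_{k+1} = t_{k-1} − q_k·t_k, so r_k = a·s_k + b·t_k at every step:
  q = 2: r = 182, s = 1 − 2·0 = 1, t = 0 − 2·1 = -2  (check: 558·1 + 188·(-2) = 182)
  q = 1: r = 6, s = 0 − 1·1 = -1, t = 1 − 1·(-2) = 3  (check: 558·(-1) + 188·3 = 6)
  q = 30: r = 2, s = 1 − 30·(-1) = 31, t = -2 − 30·3 = -92  (check: 558·31 + 188·(-92) = 2)
The row with r = 2 (the gcd) gives the Bezout coefficients s = 31, t = -92.
Result: 558 · (31) + 188 · (-92) = 2.

gcd(558, 188) = 2; s = 31, t = -92 (check: 558·31 + 188·(-92) = 2).


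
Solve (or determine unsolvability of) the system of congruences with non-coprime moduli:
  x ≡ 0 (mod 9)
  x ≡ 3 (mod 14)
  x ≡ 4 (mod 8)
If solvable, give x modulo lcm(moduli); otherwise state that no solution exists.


Moduli 9, 14, 8 are not pairwise coprime, so CRT works modulo lcm(m_i) when all pairwise compatibility conditions hold.
Pairwise compatibility: gcd(m_i, m_j) must divide a_i - a_j for every pair.
Merge one congruence at a time:
  Start: x ≡ 0 (mod 9).
  Combine with x ≡ 3 (mod 14): gcd(9, 14) = 1; 3 - 0 = 3, which IS divisible by 1, so compatible.
    Write x = 0 + 9·t and substitute into x ≡ 3 (mod 14): 9·t ≡ 3 − 0 = 3 (mod 14).
    The inverse of 9 mod 14 is 11 (since 9·11 = 99 = 7·14 + 1), so t ≡ 11·3 = 33 ≡ 5 (mod 14).
    Then x = 0 + 9·5 = 45, valid modulo lcm(9, 14) = 126: x ≡ 45 (mod 126).
  Combine with x ≡ 4 (mod 8): gcd(126, 8) = 2, and 4 - 45 = -41 is NOT divisible by 2.
    ⇒ system is inconsistent (no integer solution).

No solution (the system is inconsistent).


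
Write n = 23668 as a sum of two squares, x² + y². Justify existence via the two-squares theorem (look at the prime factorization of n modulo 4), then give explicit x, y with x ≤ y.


Step 1: Factor n = 23668 = 2^2 · 61 · 97.
Step 2: Check the mod-4 condition on each prime factor: 2 = 2 (special); 61 ≡ 1 (mod 4), exponent 1; 97 ≡ 1 (mod 4), exponent 1.
All primes ≡ 3 (mod 4) appear to even exponent (or don't appear), so by the two-squares theorem n IS expressible as a sum of two squares.
Step 3: Build a representation. Group n = k² · m with k = 2 and m = 61 · 97 = 5917 (a product of primes ≡ 1 (mod 4)); a representation of m scales to one of n via (k·x)² + (k·y)² = k²(x² + y²). Each prime p ≡ 1 (mod 4) is itself a sum of two squares; find a² by testing p − a² for a perfect square:
  61: 61 − 1² = 60, 61 − 2² = 57, 61 − 3² = 52, 61 − 4² = 45, 61 − 5² = 36 = 6² ⇒ 61 = 5² + 6².
  97: 97 − 1² = 96, 97 − 2² = 93, 97 − 3² = 88, 97 − 4² = 81 = 9² ⇒ 97 = 4² + 9².
  Combine using the Brahmagupta–Fibonacci identity (a² + b²)(c² + d²) = (ac − bd)² + (ad + bc)² = (ac + bd)² + (ad − bc)²:
  61 · 97 = 5917: from (5² + 6²)(4² + 9²), take (5·4 − 6·9, 5·9 + 6·4) = (20 − 54, 45 + 24) = (-34, 69); dropping signs (only squares matter) gives (34, 69); check 34² + 69² = 1156 + 4761 = 5917 ✓.
  Scale by k = 2: (2·34, 2·69) = (68, 138).
Step 4: Order so x ≤ y and verify: 68² + 138² = 4624 + 19044 = 23668 = n. ✓

n = 23668 = 68² + 138² (one valid representation with x ≤ y).


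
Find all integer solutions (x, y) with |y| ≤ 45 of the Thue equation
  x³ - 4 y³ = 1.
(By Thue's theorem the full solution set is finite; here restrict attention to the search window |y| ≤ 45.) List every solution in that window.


The equation is x³ - 4y³ = 1. For fixed y, x³ = 4·y³ + 1, so a solution requires the RHS to be a perfect cube.
Strategy: iterate y from -45 to 45, compute RHS = 4·y³ + 1, and check whether it is a (positive or negative) perfect cube.
Check small values of y:
  y = 0: RHS = 1 = (1)³ ⇒ x = 1 works.
  y = 1: RHS = 5 is not a perfect cube.
  y = -1: RHS = -3 is not a perfect cube.
  y = 2: RHS = 33 is not a perfect cube.
  y = -2: RHS = -31 is not a perfect cube.
  y = 3: RHS = 109 is not a perfect cube.
  y = -3: RHS = -107 is not a perfect cube.
Continuing the search up to |y| = 45 finds no further solutions beyond those listed.
Collected solutions: (1, 0).

Solutions (with |y| ≤ 45): (1, 0).


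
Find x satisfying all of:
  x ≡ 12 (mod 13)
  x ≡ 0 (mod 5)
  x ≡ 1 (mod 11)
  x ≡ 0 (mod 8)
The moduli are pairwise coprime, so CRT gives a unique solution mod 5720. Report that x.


Product of moduli M = 13 · 5 · 11 · 8 = 5720.
Merge one congruence at a time:
  Start: x ≡ 12 (mod 13).
  Combine with x ≡ 0 (mod 5); new modulus lcm = 65.
    Write x = 12 + 13·t and substitute into x ≡ 0 (mod 5): 13·t ≡ 0 − 12 = -12 (mod 5).
    Reduce coefficients mod 5: 3·t ≡ 3 (mod 5).
    The inverse of 3 mod 5 is 2 (since 3·2 = 6 = 1·5 + 1), so t ≡ 2·3 = 6 ≡ 1 (mod 5).
    Then x = 12 + 13·1 = 25, valid modulo lcm(13, 5) = 65: x ≡ 25 (mod 65).
  Combine with x ≡ 1 (mod 11); new modulus lcm = 715.
    Write x = 25 + 65·t and substitute into x ≡ 1 (mod 11): 65·t ≡ 1 − 25 = -24 (mod 11).
    Reduce coefficients mod 11: 10·t ≡ 9 (mod 11).
    The inverse of 10 mod 11 is 10 (since 10·10 = 100 = 9·11 + 1), so t ≡ 10·9 = 90 ≡ 2 (mod 11).
    Then x = 25 + 65·2 = 155, valid modulo lcm(65, 11) = 715: x ≡ 155 (mod 715).
  Combine with x ≡ 0 (mod 8); new modulus lcm = 5720.
    Write x = 155 + 715·t and substitute into x ≡ 0 (mod 8): 715·t ≡ 0 − 155 = -155 (mod 8).
    Reduce coefficients mod 8: 3·t ≡ 5 (mod 8).
    The inverse of 3 mod 8 is 3 (since 3·3 = 9 = 1·8 + 1), so t ≡ 3·5 = 15 ≡ 7 (mod 8).
    Then x = 155 + 715·7 = 5160, valid modulo lcm(715, 8) = 5720: x ≡ 5160 (mod 5720).
Verify against each original: 5160 mod 13 = 12, 5160 mod 5 = 0, 5160 mod 11 = 1, 5160 mod 8 = 0.

x ≡ 5160 (mod 5720).


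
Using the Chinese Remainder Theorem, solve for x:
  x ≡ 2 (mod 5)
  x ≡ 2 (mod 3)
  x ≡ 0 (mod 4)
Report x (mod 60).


Moduli 5, 3, 4 are pairwise coprime; by CRT there is a unique solution modulo M = 5 · 3 · 4 = 60.
Solve pairwise, accumulating the modulus:
  Start with x ≡ 2 (mod 5).
  Combine with x ≡ 2 (mod 3): since gcd(5, 3) = 1, we get a unique residue mod 15.
    Write x = 2 + 5·t and substitute into x ≡ 2 (mod 3): 5·t ≡ 2 − 2 = 0 (mod 3).
    Reduce coefficients mod 3: 2·t ≡ 0 (mod 3).
    The inverse of 2 mod 3 is 2 (since 2·2 = 4 = 1·3 + 1), so t ≡ 2·0 = 0 ≡ 0 (mod 3).
    Then x = 2 + 5·0 = 2, valid modulo lcm(5, 3) = 15: x ≡ 2 (mod 15).
  Combine with x ≡ 0 (mod 4): since gcd(15, 4) = 1, we get a unique residue mod 60.
    Write x = 2 + 15·t and substitute into x ≡ 0 (mod 4): 15·t ≡ 0 − 2 = -2 (mod 4).
    Reduce coefficients mod 4: 3·t ≡ 2 (mod 4).
    The inverse of 3 mod 4 is 3 (since 3·3 = 9 = 2·4 + 1), so t ≡ 3·2 = 6 ≡ 2 (mod 4).
    Then x = 2 + 15·2 = 32, valid modulo lcm(15, 4) = 60: x ≡ 32 (mod 60).
Verify: 32 mod 5 = 2 ✓, 32 mod 3 = 2 ✓, 32 mod 4 = 0 ✓.

x ≡ 32 (mod 60).


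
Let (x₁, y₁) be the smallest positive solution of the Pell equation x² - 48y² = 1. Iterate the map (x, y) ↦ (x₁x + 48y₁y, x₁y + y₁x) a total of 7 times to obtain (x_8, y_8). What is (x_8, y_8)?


Step 1: Find the fundamental solution (x₁, y₁) of x² - 48y² = 1.
  Expand √48 as a continued fraction. a₀ = ⌊√48⌋ = 6; iterate m_{k+1} = d_k·a_k − m_k, d_{k+1} = (48 − m_{k+1}²)/d_k, a_{k+1} = ⌊(a₀ + m_{k+1})/d_{k+1}⌋ (starting m₀ = 0, d₀ = 1), with convergents p_k = a_k·p_{k-1} + p_{k-2}, q_k = a_k·q_{k-1} + q_{k-2} (p₋₁ = 1, q₋₁ = 0):
  k = 0: a₀ = 6; p₀/q₀ = 6/1; p₀² − 48·q₀² = 36 − 48 = -12.
  k = 1: m = 6, d = 12, a = ⌊(6 + 6)/12⌋ = 1; p/q = (1·6 + 1)/(1·1 + 0) = 7/1; p² − 48·q² = 49 − 48 = 1.
  The first convergent with p² − 48·q² = 1 gives the fundamental solution (x₁, y₁) = (7, 1).
Step 2: Apply the recurrence (x_{n+1}, y_{n+1}) = (x₁x_n + 48y₁y_n, x₁y_n + y₁x_n) repeatedly.
  From (x_1, y_1) = (7, 1): x_2 = 7·7 + 48·1·1 = 97; y_2 = 7·1 + 1·7 = 14.
  From (x_2, y_2) = (97, 14): x_3 = 7·97 + 48·1·14 = 1351; y_3 = 7·14 + 1·97 = 195.
  From (x_3, y_3) = (1351, 195): x_4 = 7·1351 + 48·1·195 = 18817; y_4 = 7·195 + 1·1351 = 2716.
  From (x_4, y_4) = (18817, 2716): x_5 = 7·18817 + 48·1·2716 = 262087; y_5 = 7·2716 + 1·18817 = 37829.
  From (x_5, y_5) = (262087, 37829): x_6 = 7·262087 + 48·1·37829 = 3650401; y_6 = 7·37829 + 1·262087 = 526890.
  From (x_6, y_6) = (3650401, 526890): x_7 = 7·3650401 + 48·1·526890 = 50843527; y_7 = 7·526890 + 1·3650401 = 7338631.
  From (x_7, y_7) = (50843527, 7338631): x_8 = 7·50843527 + 48·1·7338631 = 708158977; y_8 = 7·7338631 + 1·50843527 = 102213944.
Step 3: Verify x_8² - 48·y_8² = 501489136705686529 - 501489136705686528 = 1 (should be 1). ✓

(x_1, y_1) = (7, 1); (x_8, y_8) = (708158977, 102213944).


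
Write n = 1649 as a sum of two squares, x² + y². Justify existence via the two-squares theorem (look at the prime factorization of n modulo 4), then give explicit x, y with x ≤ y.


Step 1: Factor n = 1649 = 17 · 97.
Step 2: Check the mod-4 condition on each prime factor: 17 ≡ 1 (mod 4), exponent 1; 97 ≡ 1 (mod 4), exponent 1.
All primes ≡ 3 (mod 4) appear to even exponent (or don't appear), so by the two-squares theorem n IS expressible as a sum of two squares.
Step 3: Build a representation. Here n = 17 · 97 is a product of primes ≡ 1 (mod 4). Each prime p ≡ 1 (mod 4) is itself a sum of two squares; find a² by testing p − a² for a perfect square:
  17: 17 − 1² = 16 = 4² ⇒ 17 = 1² + 4².
  97: 97 − 1² = 96, 97 − 2² = 93, 97 − 3² = 88, 97 − 4² = 81 = 9² ⇒ 97 = 4² + 9².
  Combine using the Brahmagupta–Fibonacci identity (a² + b²)(c² + d²) = (ac − bd)² + (ad + bc)² = (ac + bd)² + (ad − bc)²:
  17 · 97 = 1649: from (1² + 4²)(4² + 9²), take (1·4 − 4·9, 1·9 + 4·4) = (4 − 36, 9 + 16) = (-32, 25); dropping signs (only squares matter) gives (32, 25); check 32² + 25² = 1024 + 625 = 1649 ✓.
Step 4: Order so x ≤ y and verify: 25² + 32² = 625 + 1024 = 1649 = n. ✓

n = 1649 = 25² + 32² (one valid representation with x ≤ y).


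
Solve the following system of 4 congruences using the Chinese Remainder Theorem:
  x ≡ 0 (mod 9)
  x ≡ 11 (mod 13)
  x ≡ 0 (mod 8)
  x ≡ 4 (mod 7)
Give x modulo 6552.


Product of moduli M = 9 · 13 · 8 · 7 = 6552.
Merge one congruence at a time:
  Start: x ≡ 0 (mod 9).
  Combine with x ≡ 11 (mod 13); new modulus lcm = 117.
    Write x = 0 + 9·t and substitute into x ≡ 11 (mod 13): 9·t ≡ 11 − 0 = 11 (mod 13).
    The inverse of 9 mod 13 is 3 (since 9·3 = 27 = 2·13 + 1), so t ≡ 3·11 = 33 ≡ 7 (mod 13).
    Then x = 0 + 9·7 = 63, valid modulo lcm(9, 13) = 117: x ≡ 63 (mod 117).
  Combine with x ≡ 0 (mod 8); new modulus lcm = 936.
    Write x = 63 + 117·t and substitute into x ≡ 0 (mod 8): 117·t ≡ 0 − 63 = -63 (mod 8).
    Reduce coefficients mod 8: 5·t ≡ 1 (mod 8).
    The inverse of 5 mod 8 is 5 (since 5·5 = 25 = 3·8 + 1), so t ≡ 5·1 = 5 ≡ 5 (mod 8).
    Then x = 63 + 117·5 = 648, valid modulo lcm(117, 8) = 936: x ≡ 648 (mod 936).
  Combine with x ≡ 4 (mod 7); new modulus lcm = 6552.
    Write x = 648 + 936·t and substitute into x ≡ 4 (mod 7): 936·t ≡ 4 − 648 = -644 (mod 7).
    Reduce coefficients mod 7: 5·t ≡ 0 (mod 7).
    The inverse of 5 mod 7 is 3 (since 5·3 = 15 = 2·7 + 1), so t ≡ 3·0 = 0 ≡ 0 (mod 7).
    Then x = 648 + 936·0 = 648, valid modulo lcm(936, 7) = 6552: x ≡ 648 (mod 6552).
Verify against each original: 648 mod 9 = 0, 648 mod 13 = 11, 648 mod 8 = 0, 648 mod 7 = 4.

x ≡ 648 (mod 6552).


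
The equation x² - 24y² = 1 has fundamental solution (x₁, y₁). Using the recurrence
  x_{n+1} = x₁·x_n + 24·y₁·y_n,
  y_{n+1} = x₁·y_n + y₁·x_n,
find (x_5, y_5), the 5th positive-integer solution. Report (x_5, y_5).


Step 1: Find the fundamental solution (x₁, y₁) of x² - 24y² = 1.
  Expand √24 as a continued fraction. a₀ = ⌊√24⌋ = 4; iterate m_{k+1} = d_k·a_k − m_k, d_{k+1} = (24 − m_{k+1}²)/d_k, a_{k+1} = ⌊(a₀ + m_{k+1})/d_{k+1}⌋ (starting m₀ = 0, d₀ = 1), with convergents p_k = a_k·p_{k-1} + p_{k-2}, q_k = a_k·q_{k-1} + q_{k-2} (p₋₁ = 1, q₋₁ = 0):
  k = 0: a₀ = 4; p₀/q₀ = 4/1; p₀² − 24·q₀² = 16 − 24 = -8.
  k = 1: m = 4, d = 8, a = ⌊(4 + 4)/8⌋ = 1; p/q = (1·4 + 1)/(1·1 + 0) = 5/1; p² − 24·q² = 25 − 24 = 1.
  The first convergent with p² − 24·q² = 1 gives the fundamental solution (x₁, y₁) = (5, 1).
Step 2: Apply the recurrence (x_{n+1}, y_{n+1}) = (x₁x_n + 24y₁y_n, x₁y_n + y₁x_n) repeatedly.
  From (x_1, y_1) = (5, 1): x_2 = 5·5 + 24·1·1 = 49; y_2 = 5·1 + 1·5 = 10.
  From (x_2, y_2) = (49, 10): x_3 = 5·49 + 24·1·10 = 485; y_3 = 5·10 + 1·49 = 99.
  From (x_3, y_3) = (485, 99): x_4 = 5·485 + 24·1·99 = 4801; y_4 = 5·99 + 1·485 = 980.
  From (x_4, y_4) = (4801, 980): x_5 = 5·4801 + 24·1·980 = 47525; y_5 = 5·980 + 1·4801 = 9701.
Step 3: Verify x_5² - 24·y_5² = 2258625625 - 2258625624 = 1 (should be 1). ✓

(x_1, y_1) = (5, 1); (x_5, y_5) = (47525, 9701).


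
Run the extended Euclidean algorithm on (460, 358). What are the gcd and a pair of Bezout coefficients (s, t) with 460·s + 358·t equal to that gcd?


Euclidean algorithm on (460, 358) — divide until remainder is 0:
  460 = 1 · 358 + 102
  358 = 3 · 102 + 52
  102 = 1 · 52 + 50
  52 = 1 · 50 + 2
  50 = 25 · 2 + 0
gcd(460, 358) = 2.
Track Bezout coefficients alongside the remainders: start with r₀ = 460 = a·1 + b·0 (s = 1, t = 0) and r₁ = 358 = a·0 + b·1 (s = 0, t = 1); each new remainder r_{k+1} = r_{k-1} − q_k·r_k inherits s_{k+1} = s_{k-1} − q_k·s_k, t_{k+1} = t_{k-1} − q_k·t_k, so r_k = a·s_k + b·t_k at every step:
  q = 1: r = 102, s = 1 − 1·0 = 1, t = 0 − 1·1 = -1  (check: 460·1 + 358·(-1) = 102)
  q = 3: r = 52, s = 0 − 3·1 = -3, t = 1 − 3·(-1) = 4  (check: 460·(-3) + 358·4 = 52)
  q = 1: r = 50, s = 1 − 1·(-3) = 4, t = -1 − 1·4 = -5  (check: 460·4 + 358·(-5) = 50)
  q = 1: r = 2, s = -3 − 1·4 = -7, t = 4 − 1·(-5) = 9  (check: 460·(-7) + 358·9 = 2)
The row with r = 2 (the gcd) gives the Bezout coefficients s = -7, t = 9.
Result: 460 · (-7) + 358 · (9) = 2.

gcd(460, 358) = 2; s = -7, t = 9 (check: 460·(-7) + 358·9 = 2).
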